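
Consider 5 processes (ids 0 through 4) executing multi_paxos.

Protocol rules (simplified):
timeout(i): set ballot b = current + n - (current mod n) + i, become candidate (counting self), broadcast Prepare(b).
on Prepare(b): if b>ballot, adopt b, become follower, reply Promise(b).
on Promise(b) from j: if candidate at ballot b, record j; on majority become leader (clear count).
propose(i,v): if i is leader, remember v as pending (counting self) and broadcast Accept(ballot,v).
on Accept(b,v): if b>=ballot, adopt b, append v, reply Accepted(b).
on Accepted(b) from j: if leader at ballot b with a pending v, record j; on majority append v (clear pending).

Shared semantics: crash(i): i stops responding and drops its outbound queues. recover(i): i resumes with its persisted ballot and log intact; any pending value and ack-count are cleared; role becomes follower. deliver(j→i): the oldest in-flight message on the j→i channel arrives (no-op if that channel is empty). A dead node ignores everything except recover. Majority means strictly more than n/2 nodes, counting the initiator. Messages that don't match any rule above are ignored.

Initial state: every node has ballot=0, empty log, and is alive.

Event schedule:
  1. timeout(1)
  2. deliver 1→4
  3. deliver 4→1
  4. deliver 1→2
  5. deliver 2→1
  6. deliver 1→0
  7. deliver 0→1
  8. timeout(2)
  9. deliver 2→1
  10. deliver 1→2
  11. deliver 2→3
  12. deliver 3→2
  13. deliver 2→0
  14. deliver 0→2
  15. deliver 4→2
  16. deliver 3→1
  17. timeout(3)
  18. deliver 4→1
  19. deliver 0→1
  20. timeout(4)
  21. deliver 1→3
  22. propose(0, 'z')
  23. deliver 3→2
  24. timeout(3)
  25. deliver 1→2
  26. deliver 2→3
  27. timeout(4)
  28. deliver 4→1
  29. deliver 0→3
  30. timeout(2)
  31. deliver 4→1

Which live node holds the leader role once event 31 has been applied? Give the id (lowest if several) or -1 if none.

e1 timeout(1): 1[cand,b=6,-]
e2 deliver 1→4: 4[foll,b=6,-]
e3 deliver 4→1: ·
e4 deliver 1→2: 2[foll,b=6,-]
e5 deliver 2→1: 1[lead,b=6,-]
e6 deliver 1→0: 0[foll,b=6,-]
e7 deliver 0→1: ·
e8 timeout(2): 2[cand,b=12,-]
e9 deliver 2→1: 1[foll,b=12,-]
e10 deliver 1→2: ·
e11 deliver 2→3: 3[foll,b=12,-]
e12 deliver 3→2: 2[lead,b=12,-]
e13 deliver 2→0: 0[foll,b=12,-]
e14 deliver 0→2: ·
e15 deliver 4→2: ·
e16 deliver 3→1: ·
e17 timeout(3): 3[cand,b=18,-]
e18 deliver 4→1: ·
e19 deliver 0→1: ·
e20 timeout(4): 4[cand,b=14,-]
e21 deliver 1→3: ·
e22 propose(0,'z'): ·
e23 deliver 3→2: 2[foll,b=18,-]
e24 timeout(3): 3[cand,b=23,-]
e25 deliver 1→2: ·
e26 deliver 2→3: ·
e27 timeout(4): 4[cand,b=19,-]
e28 deliver 4→1: 1[foll,b=14,-]
e29 deliver 0→3: ·
e30 timeout(2): 2[cand,b=22,-]
e31 deliver 4→1: 1[foll,b=19,-]

-1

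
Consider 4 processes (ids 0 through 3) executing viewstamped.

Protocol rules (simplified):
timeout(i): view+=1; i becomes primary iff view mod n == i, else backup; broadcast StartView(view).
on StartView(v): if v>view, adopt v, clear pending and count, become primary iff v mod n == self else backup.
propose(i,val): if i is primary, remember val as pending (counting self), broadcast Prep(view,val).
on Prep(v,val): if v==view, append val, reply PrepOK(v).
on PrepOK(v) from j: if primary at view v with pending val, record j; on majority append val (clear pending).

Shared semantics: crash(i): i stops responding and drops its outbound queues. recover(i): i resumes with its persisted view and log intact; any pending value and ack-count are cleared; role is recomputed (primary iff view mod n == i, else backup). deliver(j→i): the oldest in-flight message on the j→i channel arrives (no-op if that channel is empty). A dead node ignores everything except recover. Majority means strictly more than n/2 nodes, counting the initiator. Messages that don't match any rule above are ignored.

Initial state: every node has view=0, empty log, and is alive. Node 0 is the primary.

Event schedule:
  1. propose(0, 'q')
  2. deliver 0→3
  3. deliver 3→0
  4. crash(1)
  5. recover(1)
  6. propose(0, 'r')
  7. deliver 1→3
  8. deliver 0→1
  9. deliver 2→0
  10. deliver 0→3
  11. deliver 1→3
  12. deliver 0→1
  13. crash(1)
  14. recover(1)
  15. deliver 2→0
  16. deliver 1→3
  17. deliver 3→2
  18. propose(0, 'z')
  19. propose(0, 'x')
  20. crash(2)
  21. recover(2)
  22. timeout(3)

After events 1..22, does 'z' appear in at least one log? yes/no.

no

after 1 — propose(0,'q'): ·
after 2 — deliver 0→3: n3:back/v0/[q]
after 3 — deliver 3→0: ·
after 4 — crash(1): n1:✗back/v0/[-]
after 5 — recover(1): n1:back/v0/[-]
after 6 — propose(0,'r'): ·
after 7 — deliver 1→3: ·
after 8 — deliver 0→1: n1:back/v0/[q]
after 9 — deliver 2→0: ·
after 10 — deliver 0→3: n3:back/v0/[q,r]
after 11 — deliver 1→3: ·
after 12 — deliver 0→1: n1:back/v0/[q,r]
after 13 — crash(1): n1:✗back/v0/[q,r]
after 14 — recover(1): n1:back/v0/[q,r]
after 15 — deliver 2→0: ·
after 16 — deliver 1→3: ·
after 17 — deliver 3→2: ·
after 18 — propose(0,'z'): ·
after 19 — propose(0,'x'): ·
after 20 — crash(2): n2:✗back/v0/[-]
after 21 — recover(2): n2:back/v0/[-]
after 22 — timeout(3): n3:back/v1/[q,r]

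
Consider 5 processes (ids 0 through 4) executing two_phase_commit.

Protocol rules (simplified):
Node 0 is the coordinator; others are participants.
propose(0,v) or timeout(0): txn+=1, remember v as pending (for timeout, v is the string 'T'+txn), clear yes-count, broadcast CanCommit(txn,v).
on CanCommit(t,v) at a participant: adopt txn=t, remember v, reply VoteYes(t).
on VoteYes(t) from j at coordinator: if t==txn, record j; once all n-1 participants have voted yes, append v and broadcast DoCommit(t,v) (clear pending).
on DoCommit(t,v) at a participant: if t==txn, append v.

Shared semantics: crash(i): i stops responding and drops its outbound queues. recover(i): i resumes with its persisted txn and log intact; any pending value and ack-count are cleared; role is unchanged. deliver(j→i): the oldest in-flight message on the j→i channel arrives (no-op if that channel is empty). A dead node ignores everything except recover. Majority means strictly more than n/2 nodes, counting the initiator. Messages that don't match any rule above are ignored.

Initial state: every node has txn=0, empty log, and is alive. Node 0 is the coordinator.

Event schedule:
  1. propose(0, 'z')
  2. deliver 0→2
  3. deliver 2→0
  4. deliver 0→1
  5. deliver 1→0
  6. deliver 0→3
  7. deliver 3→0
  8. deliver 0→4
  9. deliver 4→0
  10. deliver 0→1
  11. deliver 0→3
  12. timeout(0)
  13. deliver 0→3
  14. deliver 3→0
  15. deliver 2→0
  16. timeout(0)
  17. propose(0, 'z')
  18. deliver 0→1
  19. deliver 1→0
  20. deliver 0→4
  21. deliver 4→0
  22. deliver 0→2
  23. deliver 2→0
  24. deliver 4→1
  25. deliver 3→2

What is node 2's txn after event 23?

1

after 1 — propose(0,'z'): n0:coor/t1/[-]
after 2 — deliver 0→2: n2:part/t1/[-]
after 3 — deliver 2→0: ·
after 4 — deliver 0→1: n1:part/t1/[-]
after 5 — deliver 1→0: ·
after 6 — deliver 0→3: n3:part/t1/[-]
after 7 — deliver 3→0: ·
after 8 — deliver 0→4: n4:part/t1/[-]
after 9 — deliver 4→0: n0:coor/t1/[z]
after 10 — deliver 0→1: n1:part/t1/[z]
after 11 — deliver 0→3: n3:part/t1/[z]
after 12 — timeout(0): n0:coor/t2/[z]
after 13 — deliver 0→3: n3:part/t2/[z]
after 14 — deliver 3→0: ·
after 15 — deliver 2→0: ·
after 16 — timeout(0): n0:coor/t3/[z]
after 17 — propose(0,'z'): n0:coor/t4/[z]
after 18 — deliver 0→1: n1:part/t2/[z]
after 19 — deliver 1→0: ·
after 20 — deliver 0→4: n4:part/t1/[z]
after 21 — deliver 4→0: ·
after 22 — deliver 0→2: n2:part/t1/[z]
after 23 — deliver 2→0: ·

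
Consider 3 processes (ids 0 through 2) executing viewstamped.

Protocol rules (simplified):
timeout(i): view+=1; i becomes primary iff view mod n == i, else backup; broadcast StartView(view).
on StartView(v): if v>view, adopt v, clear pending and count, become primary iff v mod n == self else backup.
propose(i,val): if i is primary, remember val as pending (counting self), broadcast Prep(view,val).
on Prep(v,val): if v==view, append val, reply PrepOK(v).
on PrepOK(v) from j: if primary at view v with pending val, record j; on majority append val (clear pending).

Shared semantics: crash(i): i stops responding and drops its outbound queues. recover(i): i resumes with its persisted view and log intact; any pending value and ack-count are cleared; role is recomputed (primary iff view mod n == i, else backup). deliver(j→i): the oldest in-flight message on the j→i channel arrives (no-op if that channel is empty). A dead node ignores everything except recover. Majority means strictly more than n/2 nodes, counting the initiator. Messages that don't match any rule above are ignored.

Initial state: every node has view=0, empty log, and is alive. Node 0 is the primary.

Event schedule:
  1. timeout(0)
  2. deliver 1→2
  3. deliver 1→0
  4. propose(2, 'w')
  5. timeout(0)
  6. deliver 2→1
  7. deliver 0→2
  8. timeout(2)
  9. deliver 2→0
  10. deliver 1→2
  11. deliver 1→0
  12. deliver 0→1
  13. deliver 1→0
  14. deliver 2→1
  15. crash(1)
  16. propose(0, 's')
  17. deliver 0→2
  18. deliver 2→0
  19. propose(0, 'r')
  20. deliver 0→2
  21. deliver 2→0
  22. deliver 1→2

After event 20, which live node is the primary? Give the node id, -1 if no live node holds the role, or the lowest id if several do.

1. timeout(0):  <0:back v1 ->
2. deliver 1→2:  nop
3. deliver 1→0:  nop
4. propose(2,'w'):  nop
5. timeout(0):  <0:back v2 ->
6. deliver 2→1:  nop
7. deliver 0→2:  <2:back v1 ->
8. timeout(2):  <2:prim v2 ->
9. deliver 2→0:  nop
10. deliver 1→2:  nop
11. deliver 1→0:  nop
12. deliver 0→1:  <1:prim v1 ->
13. deliver 1→0:  nop
14. deliver 2→1:  <1:back v2 ->
15. crash(1):  <1:✗back v2 ->
16. propose(0,'s'):  nop
17. deliver 0→2:  nop
18. deliver 2→0:  nop
19. propose(0,'r'):  nop
20. deliver 0→2:  nop

2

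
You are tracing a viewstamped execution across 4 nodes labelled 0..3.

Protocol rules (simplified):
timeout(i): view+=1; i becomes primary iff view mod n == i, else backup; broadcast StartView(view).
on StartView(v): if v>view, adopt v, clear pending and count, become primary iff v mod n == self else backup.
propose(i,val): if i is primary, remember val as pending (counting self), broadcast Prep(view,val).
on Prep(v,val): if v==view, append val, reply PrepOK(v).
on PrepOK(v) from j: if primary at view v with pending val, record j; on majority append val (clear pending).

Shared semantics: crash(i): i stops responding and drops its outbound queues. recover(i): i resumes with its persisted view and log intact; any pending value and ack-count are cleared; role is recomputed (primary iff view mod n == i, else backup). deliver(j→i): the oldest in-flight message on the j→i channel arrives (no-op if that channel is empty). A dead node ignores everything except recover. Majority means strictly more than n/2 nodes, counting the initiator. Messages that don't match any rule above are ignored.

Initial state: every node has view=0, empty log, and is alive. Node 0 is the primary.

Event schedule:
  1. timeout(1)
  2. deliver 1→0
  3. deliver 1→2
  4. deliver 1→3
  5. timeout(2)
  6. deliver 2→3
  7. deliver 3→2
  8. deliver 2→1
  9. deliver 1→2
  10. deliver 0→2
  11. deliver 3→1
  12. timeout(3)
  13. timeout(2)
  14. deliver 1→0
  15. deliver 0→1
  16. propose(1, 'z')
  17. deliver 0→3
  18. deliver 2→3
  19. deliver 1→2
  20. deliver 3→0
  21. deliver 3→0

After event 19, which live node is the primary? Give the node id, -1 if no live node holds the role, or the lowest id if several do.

3

1. timeout(1):  <1:prim v1 ->
2. deliver 1→0:  <0:back v1 ->
3. deliver 1→2:  <2:back v1 ->
4. deliver 1→3:  <3:back v1 ->
5. timeout(2):  <2:prim v2 ->
6. deliver 2→3:  <3:back v2 ->
7. deliver 3→2:  nop
8. deliver 2→1:  <1:back v2 ->
9. deliver 1→2:  nop
10. deliver 0→2:  nop
11. deliver 3→1:  nop
12. timeout(3):  <3:prim v3 ->
13. timeout(2):  <2:back v3 ->
14. deliver 1→0:  nop
15. deliver 0→1:  nop
16. propose(1,'z'):  nop
17. deliver 0→3:  nop
18. deliver 2→3:  nop
19. deliver 1→2:  nop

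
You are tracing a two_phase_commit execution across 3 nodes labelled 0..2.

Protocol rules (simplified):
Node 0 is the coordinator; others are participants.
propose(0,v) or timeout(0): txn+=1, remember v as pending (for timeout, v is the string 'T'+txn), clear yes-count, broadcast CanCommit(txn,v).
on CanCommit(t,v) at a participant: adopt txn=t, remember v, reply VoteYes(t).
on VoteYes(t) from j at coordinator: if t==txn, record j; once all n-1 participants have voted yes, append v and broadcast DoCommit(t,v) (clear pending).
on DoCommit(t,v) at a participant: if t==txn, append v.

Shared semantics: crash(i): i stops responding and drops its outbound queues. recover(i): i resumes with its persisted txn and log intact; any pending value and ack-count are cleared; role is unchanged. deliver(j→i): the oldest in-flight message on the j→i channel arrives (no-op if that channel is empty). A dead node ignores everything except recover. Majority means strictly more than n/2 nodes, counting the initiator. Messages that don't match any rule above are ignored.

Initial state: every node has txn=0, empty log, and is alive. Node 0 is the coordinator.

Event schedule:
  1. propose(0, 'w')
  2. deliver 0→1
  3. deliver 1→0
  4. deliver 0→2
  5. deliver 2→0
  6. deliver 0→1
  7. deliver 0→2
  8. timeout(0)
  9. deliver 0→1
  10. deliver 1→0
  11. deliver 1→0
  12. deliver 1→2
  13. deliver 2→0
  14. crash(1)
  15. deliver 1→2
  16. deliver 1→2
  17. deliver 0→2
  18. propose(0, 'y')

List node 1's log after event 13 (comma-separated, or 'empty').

w

[1] propose(0,'w') → N0(coor t1 [-])
[2] deliver 0→1 → N1(part t1 [-])
[3] deliver 1→0 → ∅
[4] deliver 0→2 → N2(part t1 [-])
[5] deliver 2→0 → N0(coor t1 [w])
[6] deliver 0→1 → N1(part t1 [w])
[7] deliver 0→2 → N2(part t1 [w])
[8] timeout(0) → N0(coor t2 [w])
[9] deliver 0→1 → N1(part t2 [w])
[10] deliver 1→0 → ∅
[11] deliver 1→0 → ∅
[12] deliver 1→2 → ∅
[13] deliver 2→0 → ∅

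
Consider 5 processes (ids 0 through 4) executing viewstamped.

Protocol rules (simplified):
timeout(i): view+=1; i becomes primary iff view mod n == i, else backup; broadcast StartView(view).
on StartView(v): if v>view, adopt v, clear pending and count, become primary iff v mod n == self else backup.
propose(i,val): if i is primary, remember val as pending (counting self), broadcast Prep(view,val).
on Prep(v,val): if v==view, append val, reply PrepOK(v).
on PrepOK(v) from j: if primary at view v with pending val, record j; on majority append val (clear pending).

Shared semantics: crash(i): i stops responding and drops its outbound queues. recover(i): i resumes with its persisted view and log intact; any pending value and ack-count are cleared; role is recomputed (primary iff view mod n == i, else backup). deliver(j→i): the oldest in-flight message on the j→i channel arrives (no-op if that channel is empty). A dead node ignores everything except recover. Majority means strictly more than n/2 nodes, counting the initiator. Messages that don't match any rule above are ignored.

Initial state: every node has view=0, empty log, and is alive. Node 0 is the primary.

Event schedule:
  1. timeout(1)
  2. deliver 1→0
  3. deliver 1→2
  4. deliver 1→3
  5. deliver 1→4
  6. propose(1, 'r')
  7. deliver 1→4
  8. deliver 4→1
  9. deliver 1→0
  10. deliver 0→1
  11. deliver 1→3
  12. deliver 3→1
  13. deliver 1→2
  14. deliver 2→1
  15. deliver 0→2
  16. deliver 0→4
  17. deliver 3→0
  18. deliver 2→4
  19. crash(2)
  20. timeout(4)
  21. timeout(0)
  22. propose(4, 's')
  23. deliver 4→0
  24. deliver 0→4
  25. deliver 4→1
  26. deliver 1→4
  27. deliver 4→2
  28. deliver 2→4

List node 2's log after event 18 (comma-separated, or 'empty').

r

e1 timeout(1): 1[prim,v=1,-]
e2 deliver 1→0: 0[back,v=1,-]
e3 deliver 1→2: 2[back,v=1,-]
e4 deliver 1→3: 3[back,v=1,-]
e5 deliver 1→4: 4[back,v=1,-]
e6 propose(1,'r'): ·
e7 deliver 1→4: 4[back,v=1,r]
e8 deliver 4→1: ·
e9 deliver 1→0: 0[back,v=1,r]
e10 deliver 0→1: 1[prim,v=1,r]
e11 deliver 1→3: 3[back,v=1,r]
e12 deliver 3→1: ·
e13 deliver 1→2: 2[back,v=1,r]
e14 deliver 2→1: ·
e15 deliver 0→2: ·
e16 deliver 0→4: ·
e17 deliver 3→0: ·
e18 deliver 2→4: ·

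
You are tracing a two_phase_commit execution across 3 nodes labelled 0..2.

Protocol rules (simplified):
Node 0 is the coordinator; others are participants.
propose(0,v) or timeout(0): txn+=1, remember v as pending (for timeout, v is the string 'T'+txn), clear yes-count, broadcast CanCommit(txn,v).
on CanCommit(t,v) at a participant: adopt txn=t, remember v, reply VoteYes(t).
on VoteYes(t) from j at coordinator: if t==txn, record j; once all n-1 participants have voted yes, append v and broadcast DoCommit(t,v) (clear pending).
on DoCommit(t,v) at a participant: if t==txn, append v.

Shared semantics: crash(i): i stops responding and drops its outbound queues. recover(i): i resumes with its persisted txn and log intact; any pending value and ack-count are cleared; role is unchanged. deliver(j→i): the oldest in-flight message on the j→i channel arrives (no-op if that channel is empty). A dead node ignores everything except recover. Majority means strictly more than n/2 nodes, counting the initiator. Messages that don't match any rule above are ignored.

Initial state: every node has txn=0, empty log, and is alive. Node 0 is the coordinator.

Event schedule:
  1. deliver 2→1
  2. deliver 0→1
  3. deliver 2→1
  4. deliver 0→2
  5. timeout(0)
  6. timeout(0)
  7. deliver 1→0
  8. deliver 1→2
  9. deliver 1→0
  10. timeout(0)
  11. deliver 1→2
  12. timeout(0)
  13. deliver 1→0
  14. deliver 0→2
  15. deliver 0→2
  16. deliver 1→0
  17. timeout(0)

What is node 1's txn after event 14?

step 1 deliver 2→1: —
step 2 deliver 0→1: —
step 3 deliver 2→1: —
step 4 deliver 0→2: —
step 5 timeout(0): 0={coor,t=1,log=-}
step 6 timeout(0): 0={coor,t=2,log=-}
step 7 deliver 1→0: —
step 8 deliver 1→2: —
step 9 deliver 1→0: —
step 10 timeout(0): 0={coor,t=3,log=-}
step 11 deliver 1→2: —
step 12 timeout(0): 0={coor,t=4,log=-}
step 13 deliver 1→0: —
step 14 deliver 0→2: 2={part,t=1,log=-}

0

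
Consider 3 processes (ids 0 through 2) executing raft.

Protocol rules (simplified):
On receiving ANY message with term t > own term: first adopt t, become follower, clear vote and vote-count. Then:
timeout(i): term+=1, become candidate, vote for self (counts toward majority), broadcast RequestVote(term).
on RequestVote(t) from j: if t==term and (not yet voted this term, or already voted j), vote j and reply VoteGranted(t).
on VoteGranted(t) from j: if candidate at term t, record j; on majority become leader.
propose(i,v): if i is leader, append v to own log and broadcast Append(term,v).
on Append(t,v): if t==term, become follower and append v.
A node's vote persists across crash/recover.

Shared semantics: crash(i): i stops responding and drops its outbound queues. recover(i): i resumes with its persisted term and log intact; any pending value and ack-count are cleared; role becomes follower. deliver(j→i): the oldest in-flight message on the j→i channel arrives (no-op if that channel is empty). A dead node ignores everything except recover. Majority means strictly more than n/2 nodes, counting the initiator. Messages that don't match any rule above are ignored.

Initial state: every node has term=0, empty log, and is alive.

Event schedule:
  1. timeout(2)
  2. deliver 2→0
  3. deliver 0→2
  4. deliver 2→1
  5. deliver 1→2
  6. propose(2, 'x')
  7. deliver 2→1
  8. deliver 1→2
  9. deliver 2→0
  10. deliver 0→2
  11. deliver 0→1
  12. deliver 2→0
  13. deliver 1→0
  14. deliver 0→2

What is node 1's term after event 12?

after 1 — timeout(2): n2:cand/t1/[-]
after 2 — deliver 2→0: n0:foll/t1/[-]
after 3 — deliver 0→2: n2:lead/t1/[-]
after 4 — deliver 2→1: n1:foll/t1/[-]
after 5 — deliver 1→2: ·
after 6 — propose(2,'x'): n2:lead/t1/[x]
after 7 — deliver 2→1: n1:foll/t1/[x]
after 8 — deliver 1→2: ·
after 9 — deliver 2→0: n0:foll/t1/[x]
after 10 — deliver 0→2: ·
after 11 — deliver 0→1: ·
after 12 — deliver 2→0: ·

1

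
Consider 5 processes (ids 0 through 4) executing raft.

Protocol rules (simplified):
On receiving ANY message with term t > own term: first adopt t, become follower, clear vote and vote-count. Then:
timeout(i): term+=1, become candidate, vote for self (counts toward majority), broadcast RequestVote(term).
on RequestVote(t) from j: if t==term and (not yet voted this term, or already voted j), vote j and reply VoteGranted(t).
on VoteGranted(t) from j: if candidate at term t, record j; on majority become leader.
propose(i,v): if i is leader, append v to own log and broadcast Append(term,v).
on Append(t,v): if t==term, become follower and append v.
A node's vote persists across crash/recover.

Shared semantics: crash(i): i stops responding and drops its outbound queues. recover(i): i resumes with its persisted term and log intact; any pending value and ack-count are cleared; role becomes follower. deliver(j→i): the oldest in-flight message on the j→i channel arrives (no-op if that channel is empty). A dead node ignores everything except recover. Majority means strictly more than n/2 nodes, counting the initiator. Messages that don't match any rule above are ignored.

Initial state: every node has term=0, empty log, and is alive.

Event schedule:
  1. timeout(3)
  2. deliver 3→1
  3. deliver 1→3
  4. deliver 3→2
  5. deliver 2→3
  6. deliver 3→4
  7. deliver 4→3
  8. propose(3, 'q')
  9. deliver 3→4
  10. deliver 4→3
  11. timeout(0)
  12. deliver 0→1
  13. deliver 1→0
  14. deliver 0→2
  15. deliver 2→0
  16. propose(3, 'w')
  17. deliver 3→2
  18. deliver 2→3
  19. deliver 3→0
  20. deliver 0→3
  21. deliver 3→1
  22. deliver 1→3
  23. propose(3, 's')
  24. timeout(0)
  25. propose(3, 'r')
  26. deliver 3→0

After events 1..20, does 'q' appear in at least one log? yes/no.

[1] timeout(3) → N3(cand t1 [-])
[2] deliver 3→1 → N1(foll t1 [-])
[3] deliver 1→3 → ∅
[4] deliver 3→2 → N2(foll t1 [-])
[5] deliver 2→3 → N3(lead t1 [-])
[6] deliver 3→4 → N4(foll t1 [-])
[7] deliver 4→3 → ∅
[8] propose(3,'q') → N3(lead t1 [q])
[9] deliver 3→4 → N4(foll t1 [q])
[10] deliver 4→3 → ∅
[11] timeout(0) → N0(cand t1 [-])
[12] deliver 0→1 → ∅
[13] deliver 1→0 → ∅
[14] deliver 0→2 → ∅
[15] deliver 2→0 → ∅
[16] propose(3,'w') → N3(lead t1 [q,w])
[17] deliver 3→2 → N2(foll t1 [q])
[18] deliver 2→3 → ∅
[19] deliver 3→0 → ∅
[20] deliver 0→3 → ∅

yes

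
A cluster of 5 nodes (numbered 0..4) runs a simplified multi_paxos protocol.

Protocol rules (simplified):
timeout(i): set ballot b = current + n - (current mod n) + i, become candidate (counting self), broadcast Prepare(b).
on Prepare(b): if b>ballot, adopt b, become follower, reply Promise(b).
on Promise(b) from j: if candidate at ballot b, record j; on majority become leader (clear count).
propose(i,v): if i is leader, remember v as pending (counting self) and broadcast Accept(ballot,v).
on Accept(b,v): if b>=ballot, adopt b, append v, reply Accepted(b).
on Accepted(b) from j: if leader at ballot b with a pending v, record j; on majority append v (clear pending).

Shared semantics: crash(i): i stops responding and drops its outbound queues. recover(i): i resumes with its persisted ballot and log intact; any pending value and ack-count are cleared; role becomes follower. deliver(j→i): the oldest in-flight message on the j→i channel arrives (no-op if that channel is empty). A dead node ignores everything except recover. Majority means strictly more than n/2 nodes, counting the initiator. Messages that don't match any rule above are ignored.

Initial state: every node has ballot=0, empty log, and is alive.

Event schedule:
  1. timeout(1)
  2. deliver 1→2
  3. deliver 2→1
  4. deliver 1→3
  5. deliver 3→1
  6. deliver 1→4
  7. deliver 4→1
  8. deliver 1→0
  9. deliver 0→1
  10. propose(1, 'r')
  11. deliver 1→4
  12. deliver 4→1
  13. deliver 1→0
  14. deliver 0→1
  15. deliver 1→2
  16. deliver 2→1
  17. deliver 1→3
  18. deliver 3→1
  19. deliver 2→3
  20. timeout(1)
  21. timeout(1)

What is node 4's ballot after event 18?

1. timeout(1):  <1:cand b6 ->
2. deliver 1→2:  <2:foll b6 ->
3. deliver 2→1:  nop
4. deliver 1→3:  <3:foll b6 ->
5. deliver 3→1:  <1:lead b6 ->
6. deliver 1→4:  <4:foll b6 ->
7. deliver 4→1:  nop
8. deliver 1→0:  <0:foll b6 ->
9. deliver 0→1:  nop
10. propose(1,'r'):  nop
11. deliver 1→4:  <4:foll b6 r>
12. deliver 4→1:  nop
13. deliver 1→0:  <0:foll b6 r>
14. deliver 0→1:  <1:lead b6 r>
15. deliver 1→2:  <2:foll b6 r>
16. deliver 2→1:  nop
17. deliver 1→3:  <3:foll b6 r>
18. deliver 3→1:  nop

6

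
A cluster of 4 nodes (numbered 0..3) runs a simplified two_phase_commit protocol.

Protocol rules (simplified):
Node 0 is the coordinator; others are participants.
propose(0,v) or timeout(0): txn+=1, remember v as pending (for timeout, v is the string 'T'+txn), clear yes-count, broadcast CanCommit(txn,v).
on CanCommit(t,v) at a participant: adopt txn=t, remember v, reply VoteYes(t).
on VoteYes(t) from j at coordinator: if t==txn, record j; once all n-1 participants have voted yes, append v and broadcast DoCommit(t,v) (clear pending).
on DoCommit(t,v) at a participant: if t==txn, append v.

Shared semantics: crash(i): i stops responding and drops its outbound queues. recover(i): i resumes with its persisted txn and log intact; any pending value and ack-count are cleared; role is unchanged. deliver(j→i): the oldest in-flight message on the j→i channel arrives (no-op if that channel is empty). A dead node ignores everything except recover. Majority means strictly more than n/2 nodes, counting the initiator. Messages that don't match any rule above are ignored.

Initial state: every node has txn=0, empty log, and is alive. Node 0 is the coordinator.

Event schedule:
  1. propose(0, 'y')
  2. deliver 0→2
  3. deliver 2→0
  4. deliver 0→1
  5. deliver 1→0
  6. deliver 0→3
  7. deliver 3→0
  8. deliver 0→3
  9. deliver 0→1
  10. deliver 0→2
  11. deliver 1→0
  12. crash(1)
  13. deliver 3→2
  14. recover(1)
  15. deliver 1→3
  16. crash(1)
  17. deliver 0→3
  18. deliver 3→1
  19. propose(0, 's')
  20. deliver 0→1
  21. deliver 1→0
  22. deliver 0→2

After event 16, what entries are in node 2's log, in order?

step 1 propose(0,'y'): 0={coor,t=1,log=-}
step 2 deliver 0→2: 2={part,t=1,log=-}
step 3 deliver 2→0: —
step 4 deliver 0→1: 1={part,t=1,log=-}
step 5 deliver 1→0: —
step 6 deliver 0→3: 3={part,t=1,log=-}
step 7 deliver 3→0: 0={coor,t=1,log=y}
step 8 deliver 0→3: 3={part,t=1,log=y}
step 9 deliver 0→1: 1={part,t=1,log=y}
step 10 deliver 0→2: 2={part,t=1,log=y}
step 11 deliver 1→0: —
step 12 crash(1): 1={✗part,t=1,log=y}
step 13 deliver 3→2: —
step 14 recover(1): 1={part,t=1,log=y}
step 15 deliver 1→3: —
step 16 crash(1): 1={✗part,t=1,log=y}

y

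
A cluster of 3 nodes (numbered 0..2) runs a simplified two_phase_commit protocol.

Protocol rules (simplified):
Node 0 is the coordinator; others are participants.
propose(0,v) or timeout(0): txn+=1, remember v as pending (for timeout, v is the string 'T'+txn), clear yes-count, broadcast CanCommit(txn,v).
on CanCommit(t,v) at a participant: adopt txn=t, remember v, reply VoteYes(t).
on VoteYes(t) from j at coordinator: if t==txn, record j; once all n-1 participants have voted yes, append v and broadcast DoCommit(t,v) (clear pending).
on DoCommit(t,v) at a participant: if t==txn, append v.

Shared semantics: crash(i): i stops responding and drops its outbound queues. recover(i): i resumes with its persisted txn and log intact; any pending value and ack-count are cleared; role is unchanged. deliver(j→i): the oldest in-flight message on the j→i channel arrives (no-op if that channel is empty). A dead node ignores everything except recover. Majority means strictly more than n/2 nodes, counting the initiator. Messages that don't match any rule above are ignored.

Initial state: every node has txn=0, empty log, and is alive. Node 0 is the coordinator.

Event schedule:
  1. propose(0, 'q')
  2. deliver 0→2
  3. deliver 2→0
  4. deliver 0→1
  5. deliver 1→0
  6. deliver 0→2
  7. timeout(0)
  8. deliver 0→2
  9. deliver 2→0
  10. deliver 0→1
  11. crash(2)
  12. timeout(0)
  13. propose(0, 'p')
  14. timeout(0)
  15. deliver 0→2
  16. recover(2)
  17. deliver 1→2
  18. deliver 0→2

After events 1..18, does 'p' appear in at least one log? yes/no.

no

step 1 propose(0,'q'): 0={coor,t=1,log=-}
step 2 deliver 0→2: 2={part,t=1,log=-}
step 3 deliver 2→0: —
step 4 deliver 0→1: 1={part,t=1,log=-}
step 5 deliver 1→0: 0={coor,t=1,log=q}
step 6 deliver 0→2: 2={part,t=1,log=q}
step 7 timeout(0): 0={coor,t=2,log=q}
step 8 deliver 0→2: 2={part,t=2,log=q}
step 9 deliver 2→0: —
step 10 deliver 0→1: 1={part,t=1,log=q}
step 11 crash(2): 2={✗part,t=2,log=q}
step 12 timeout(0): 0={coor,t=3,log=q}
step 13 propose(0,'p'): 0={coor,t=4,log=q}
step 14 timeout(0): 0={coor,t=5,log=q}
step 15 deliver 0→2: —
step 16 recover(2): 2={part,t=2,log=q}
step 17 deliver 1→2: —
step 18 deliver 0→2: 2={part,t=3,log=q}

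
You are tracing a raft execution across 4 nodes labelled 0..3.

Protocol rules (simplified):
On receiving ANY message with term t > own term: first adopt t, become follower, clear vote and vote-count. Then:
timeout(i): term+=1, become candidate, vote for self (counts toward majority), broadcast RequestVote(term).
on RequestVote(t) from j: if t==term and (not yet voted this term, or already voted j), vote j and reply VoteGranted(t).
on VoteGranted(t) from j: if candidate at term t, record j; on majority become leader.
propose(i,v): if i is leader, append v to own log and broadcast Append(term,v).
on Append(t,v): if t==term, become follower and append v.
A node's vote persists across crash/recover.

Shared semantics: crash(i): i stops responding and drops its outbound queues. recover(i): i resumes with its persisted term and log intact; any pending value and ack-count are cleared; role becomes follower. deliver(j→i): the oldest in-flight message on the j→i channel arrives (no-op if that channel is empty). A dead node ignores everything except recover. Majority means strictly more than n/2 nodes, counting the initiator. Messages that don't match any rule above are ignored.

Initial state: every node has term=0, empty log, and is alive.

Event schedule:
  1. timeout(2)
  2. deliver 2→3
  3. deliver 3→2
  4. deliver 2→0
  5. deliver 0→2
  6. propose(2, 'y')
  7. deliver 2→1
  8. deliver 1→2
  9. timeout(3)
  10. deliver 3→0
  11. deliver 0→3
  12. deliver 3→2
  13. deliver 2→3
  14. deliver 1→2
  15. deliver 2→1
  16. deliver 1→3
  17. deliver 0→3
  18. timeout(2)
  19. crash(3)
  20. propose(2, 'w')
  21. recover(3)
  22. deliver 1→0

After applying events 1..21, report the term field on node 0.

2

after 1 — timeout(2): n2:cand/t1/[-]
after 2 — deliver 2→3: n3:foll/t1/[-]
after 3 — deliver 3→2: ·
after 4 — deliver 2→0: n0:foll/t1/[-]
after 5 — deliver 0→2: n2:lead/t1/[-]
after 6 — propose(2,'y'): n2:lead/t1/[y]
after 7 — deliver 2→1: n1:foll/t1/[-]
after 8 — deliver 1→2: ·
after 9 — timeout(3): n3:cand/t2/[-]
after 10 — deliver 3→0: n0:foll/t2/[-]
after 11 — deliver 0→3: ·
after 12 — deliver 3→2: n2:foll/t2/[y]
after 13 — deliver 2→3: ·
after 14 — deliver 1→2: ·
after 15 — deliver 2→1: n1:foll/t1/[y]
after 16 — deliver 1→3: ·
after 17 — deliver 0→3: ·
after 18 — timeout(2): n2:cand/t3/[y]
after 19 — crash(3): n3:✗cand/t2/[-]
after 20 — propose(2,'w'): ·
after 21 — recover(3): n3:foll/t2/[-]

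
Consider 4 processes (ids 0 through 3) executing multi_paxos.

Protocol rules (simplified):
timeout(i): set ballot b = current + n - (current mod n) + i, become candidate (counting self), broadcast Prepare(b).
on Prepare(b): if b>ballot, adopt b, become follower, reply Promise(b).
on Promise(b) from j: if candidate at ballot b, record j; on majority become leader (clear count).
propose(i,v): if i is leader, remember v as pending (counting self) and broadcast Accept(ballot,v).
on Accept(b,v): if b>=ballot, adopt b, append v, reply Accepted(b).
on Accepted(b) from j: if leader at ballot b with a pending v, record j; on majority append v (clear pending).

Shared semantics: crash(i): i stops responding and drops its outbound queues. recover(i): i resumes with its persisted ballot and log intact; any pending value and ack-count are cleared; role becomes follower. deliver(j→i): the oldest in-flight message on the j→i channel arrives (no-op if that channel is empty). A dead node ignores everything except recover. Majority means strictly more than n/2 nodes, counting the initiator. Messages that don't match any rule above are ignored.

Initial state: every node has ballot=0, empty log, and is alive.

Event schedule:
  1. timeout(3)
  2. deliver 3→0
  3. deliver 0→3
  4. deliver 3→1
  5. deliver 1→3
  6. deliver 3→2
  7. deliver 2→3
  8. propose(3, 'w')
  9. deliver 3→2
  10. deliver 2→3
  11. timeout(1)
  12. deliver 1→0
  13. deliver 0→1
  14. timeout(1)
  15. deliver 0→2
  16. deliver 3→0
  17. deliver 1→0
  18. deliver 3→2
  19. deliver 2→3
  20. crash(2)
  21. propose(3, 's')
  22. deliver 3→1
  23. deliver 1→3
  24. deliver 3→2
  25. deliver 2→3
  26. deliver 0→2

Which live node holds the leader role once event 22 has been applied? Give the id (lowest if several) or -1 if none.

3

1. timeout(3):  <3:cand b7 ->
2. deliver 3→0:  <0:foll b7 ->
3. deliver 0→3:  nop
4. deliver 3→1:  <1:foll b7 ->
5. deliver 1→3:  <3:lead b7 ->
6. deliver 3→2:  <2:foll b7 ->
7. deliver 2→3:  nop
8. propose(3,'w'):  nop
9. deliver 3→2:  <2:foll b7 w>
10. deliver 2→3:  nop
11. timeout(1):  <1:cand b9 ->
12. deliver 1→0:  <0:foll b9 ->
13. deliver 0→1:  nop
14. timeout(1):  <1:cand b13 ->
15. deliver 0→2:  nop
16. deliver 3→0:  nop
17. deliver 1→0:  <0:foll b13 ->
18. deliver 3→2:  nop
19. deliver 2→3:  nop
20. crash(2):  <2:✗foll b7 w>
21. propose(3,'s'):  nop
22. deliver 3→1:  nop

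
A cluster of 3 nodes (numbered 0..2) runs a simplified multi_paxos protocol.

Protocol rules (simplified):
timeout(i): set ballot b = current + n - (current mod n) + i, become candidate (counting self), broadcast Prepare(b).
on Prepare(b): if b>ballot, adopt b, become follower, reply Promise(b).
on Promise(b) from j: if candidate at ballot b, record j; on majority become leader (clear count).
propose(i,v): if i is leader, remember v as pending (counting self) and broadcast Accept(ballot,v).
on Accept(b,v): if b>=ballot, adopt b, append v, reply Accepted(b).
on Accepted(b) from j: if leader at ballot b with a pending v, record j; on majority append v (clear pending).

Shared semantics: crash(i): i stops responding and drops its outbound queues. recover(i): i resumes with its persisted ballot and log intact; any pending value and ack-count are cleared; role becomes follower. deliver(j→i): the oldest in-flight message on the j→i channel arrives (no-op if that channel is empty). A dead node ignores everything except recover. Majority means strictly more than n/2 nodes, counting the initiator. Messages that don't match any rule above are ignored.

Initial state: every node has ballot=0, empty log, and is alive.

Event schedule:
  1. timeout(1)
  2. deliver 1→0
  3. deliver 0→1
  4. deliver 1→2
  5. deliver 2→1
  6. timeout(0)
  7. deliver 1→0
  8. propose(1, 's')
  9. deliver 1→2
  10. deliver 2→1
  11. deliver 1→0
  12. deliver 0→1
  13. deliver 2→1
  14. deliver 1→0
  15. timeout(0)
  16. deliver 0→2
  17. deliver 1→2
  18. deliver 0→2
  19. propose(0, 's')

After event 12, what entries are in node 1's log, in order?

[1] timeout(1) → N1(cand b4 [-])
[2] deliver 1→0 → N0(foll b4 [-])
[3] deliver 0→1 → N1(lead b4 [-])
[4] deliver 1→2 → N2(foll b4 [-])
[5] deliver 2→1 → ∅
[6] timeout(0) → N0(cand b6 [-])
[7] deliver 1→0 → ∅
[8] propose(1,'s') → ∅
[9] deliver 1→2 → N2(foll b4 [s])
[10] deliver 2→1 → N1(lead b4 [s])
[11] deliver 1→0 → ∅
[12] deliver 0→1 → N1(foll b6 [s])

s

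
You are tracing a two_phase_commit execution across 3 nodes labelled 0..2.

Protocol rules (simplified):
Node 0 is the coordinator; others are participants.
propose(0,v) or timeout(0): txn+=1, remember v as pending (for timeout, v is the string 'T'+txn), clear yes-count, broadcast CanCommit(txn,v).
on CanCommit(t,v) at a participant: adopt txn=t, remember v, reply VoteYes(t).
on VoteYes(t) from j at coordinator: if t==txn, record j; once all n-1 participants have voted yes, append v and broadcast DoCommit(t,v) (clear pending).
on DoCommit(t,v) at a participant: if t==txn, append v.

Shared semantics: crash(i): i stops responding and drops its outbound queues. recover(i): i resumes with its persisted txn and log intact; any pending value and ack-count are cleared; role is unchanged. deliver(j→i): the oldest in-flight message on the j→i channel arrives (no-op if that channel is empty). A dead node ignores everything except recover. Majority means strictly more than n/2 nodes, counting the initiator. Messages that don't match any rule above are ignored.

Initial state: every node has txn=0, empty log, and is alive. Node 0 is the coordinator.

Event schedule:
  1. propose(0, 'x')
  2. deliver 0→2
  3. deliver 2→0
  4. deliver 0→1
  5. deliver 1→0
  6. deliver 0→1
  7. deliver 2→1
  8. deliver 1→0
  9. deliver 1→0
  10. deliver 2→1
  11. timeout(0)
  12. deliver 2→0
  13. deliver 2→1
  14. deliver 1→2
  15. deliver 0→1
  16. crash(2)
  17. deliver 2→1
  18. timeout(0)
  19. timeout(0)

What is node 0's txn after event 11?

2

e1 propose(0,'x'): 0[coor,t=1,-]
e2 deliver 0→2: 2[part,t=1,-]
e3 deliver 2→0: ·
e4 deliver 0→1: 1[part,t=1,-]
e5 deliver 1→0: 0[coor,t=1,x]
e6 deliver 0→1: 1[part,t=1,x]
e7 deliver 2→1: ·
e8 deliver 1→0: ·
e9 deliver 1→0: ·
e10 deliver 2→1: ·
e11 timeout(0): 0[coor,t=2,x]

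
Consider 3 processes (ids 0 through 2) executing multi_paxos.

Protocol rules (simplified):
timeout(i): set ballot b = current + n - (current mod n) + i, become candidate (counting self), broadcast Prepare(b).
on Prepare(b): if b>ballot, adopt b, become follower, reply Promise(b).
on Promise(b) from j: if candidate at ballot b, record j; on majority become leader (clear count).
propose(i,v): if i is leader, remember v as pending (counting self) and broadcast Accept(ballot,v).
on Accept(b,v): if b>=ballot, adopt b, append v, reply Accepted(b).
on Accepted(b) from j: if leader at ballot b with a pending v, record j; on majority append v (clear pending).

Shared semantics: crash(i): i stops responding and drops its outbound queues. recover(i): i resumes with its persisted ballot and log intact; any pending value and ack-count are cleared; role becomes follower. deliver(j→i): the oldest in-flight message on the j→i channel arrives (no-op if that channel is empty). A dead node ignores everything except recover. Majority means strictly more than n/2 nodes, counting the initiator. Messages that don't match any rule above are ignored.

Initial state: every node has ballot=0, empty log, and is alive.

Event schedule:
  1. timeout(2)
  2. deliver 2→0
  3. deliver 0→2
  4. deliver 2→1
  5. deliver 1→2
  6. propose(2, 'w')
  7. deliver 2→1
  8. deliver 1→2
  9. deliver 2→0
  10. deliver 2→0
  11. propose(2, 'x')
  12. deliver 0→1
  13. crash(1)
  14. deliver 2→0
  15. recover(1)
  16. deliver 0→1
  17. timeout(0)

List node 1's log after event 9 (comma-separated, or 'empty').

step 1 timeout(2): 2={cand,b=5,log=-}
step 2 deliver 2→0: 0={foll,b=5,log=-}
step 3 deliver 0→2: 2={lead,b=5,log=-}
step 4 deliver 2→1: 1={foll,b=5,log=-}
step 5 deliver 1→2: —
step 6 propose(2,'w'): —
step 7 deliver 2→1: 1={foll,b=5,log=w}
step 8 deliver 1→2: 2={lead,b=5,log=w}
step 9 deliver 2→0: 0={foll,b=5,log=w}

w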